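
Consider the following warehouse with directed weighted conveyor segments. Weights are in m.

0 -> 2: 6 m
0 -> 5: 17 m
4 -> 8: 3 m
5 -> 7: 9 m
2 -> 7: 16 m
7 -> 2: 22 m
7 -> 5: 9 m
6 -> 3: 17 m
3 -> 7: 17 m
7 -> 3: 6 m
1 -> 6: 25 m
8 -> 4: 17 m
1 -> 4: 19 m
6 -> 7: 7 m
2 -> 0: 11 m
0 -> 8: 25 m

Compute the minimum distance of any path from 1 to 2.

Compare a few routes:
1 → 6 → 7 → 2: 25+7+22 = 54
1 → 6 → 3 → 7 → 2: 25+17+17+22 = 81
The minimum is 54 m via 1 → 6 → 7 → 2.

54 m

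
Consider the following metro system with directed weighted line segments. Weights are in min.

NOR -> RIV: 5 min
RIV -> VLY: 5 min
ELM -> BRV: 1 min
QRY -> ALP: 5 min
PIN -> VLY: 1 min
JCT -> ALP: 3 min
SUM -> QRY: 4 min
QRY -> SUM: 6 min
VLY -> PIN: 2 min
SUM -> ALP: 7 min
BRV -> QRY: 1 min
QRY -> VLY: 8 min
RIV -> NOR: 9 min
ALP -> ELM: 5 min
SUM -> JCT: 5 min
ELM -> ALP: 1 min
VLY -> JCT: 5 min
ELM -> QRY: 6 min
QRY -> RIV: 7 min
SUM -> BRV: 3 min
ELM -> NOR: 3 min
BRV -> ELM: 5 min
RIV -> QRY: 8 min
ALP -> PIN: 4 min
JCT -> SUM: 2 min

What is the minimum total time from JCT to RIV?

Settle nodes by increasing distance from JCT:
JCT: 0
SUM: 2  (via JCT)
ALP: 3  (via JCT)
BRV: 5  (via SUM)
QRY: 6  (via SUM)
PIN: 7  (via ALP)
VLY: 8  (via PIN)
ELM: 8  (via ALP)
NOR: 11  (via ELM)
RIV: 13  (via QRY)
Shortest route: JCT–SUM–QRY–RIV = 13 min.

13 min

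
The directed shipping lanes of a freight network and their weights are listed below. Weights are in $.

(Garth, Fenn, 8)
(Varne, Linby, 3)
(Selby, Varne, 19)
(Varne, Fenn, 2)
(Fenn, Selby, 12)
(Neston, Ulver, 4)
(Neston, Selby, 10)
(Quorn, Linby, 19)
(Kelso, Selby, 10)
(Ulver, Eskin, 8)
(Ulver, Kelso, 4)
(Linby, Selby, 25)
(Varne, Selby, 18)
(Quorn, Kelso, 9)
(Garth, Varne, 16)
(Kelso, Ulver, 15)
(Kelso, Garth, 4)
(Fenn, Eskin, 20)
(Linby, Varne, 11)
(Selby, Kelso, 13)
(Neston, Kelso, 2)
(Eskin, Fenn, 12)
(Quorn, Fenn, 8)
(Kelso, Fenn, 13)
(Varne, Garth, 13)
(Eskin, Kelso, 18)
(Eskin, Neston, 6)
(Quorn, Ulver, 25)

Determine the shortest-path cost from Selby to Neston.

Running Dijkstra from Selby:
Selby: 0
Kelso: 13  (via Selby)
Garth: 17  (via Kelso)
Varne: 19  (via Selby)
Fenn: 21  (via Varne)
Linby: 22  (via Varne)
Ulver: 28  (via Kelso)
Eskin: 36  (via Ulver)
Neston: 42  (via Eskin)
Shortest route: Selby → Kelso → Ulver → Eskin → Neston = $42.

$42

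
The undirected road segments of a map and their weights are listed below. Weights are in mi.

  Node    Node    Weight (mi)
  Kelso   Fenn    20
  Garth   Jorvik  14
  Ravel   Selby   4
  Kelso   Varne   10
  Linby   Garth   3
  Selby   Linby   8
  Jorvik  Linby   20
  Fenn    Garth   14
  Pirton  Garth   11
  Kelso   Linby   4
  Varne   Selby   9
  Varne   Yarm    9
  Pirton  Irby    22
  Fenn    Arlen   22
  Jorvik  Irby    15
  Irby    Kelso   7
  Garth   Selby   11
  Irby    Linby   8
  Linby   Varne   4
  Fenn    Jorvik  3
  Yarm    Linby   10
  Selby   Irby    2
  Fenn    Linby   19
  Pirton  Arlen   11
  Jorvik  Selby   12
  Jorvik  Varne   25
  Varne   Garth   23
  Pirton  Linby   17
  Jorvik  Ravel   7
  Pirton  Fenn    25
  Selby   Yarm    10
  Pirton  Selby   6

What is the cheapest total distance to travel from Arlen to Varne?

26 mi

Compare a few routes:
Arlen → Pirton → Selby → Linby → Varne: 11+6+8+4 = 29
Arlen → Pirton → Garth → Linby → Varne: 11+11+3+4 = 29
Arlen → Pirton → Selby → Irby → Linby → Varne: 11+6+2+8+4 = 31
Arlen → Pirton → Selby → Varne: 11+6+9 = 26
The minimum is 26 mi via Arlen → Pirton → Selby → Varne.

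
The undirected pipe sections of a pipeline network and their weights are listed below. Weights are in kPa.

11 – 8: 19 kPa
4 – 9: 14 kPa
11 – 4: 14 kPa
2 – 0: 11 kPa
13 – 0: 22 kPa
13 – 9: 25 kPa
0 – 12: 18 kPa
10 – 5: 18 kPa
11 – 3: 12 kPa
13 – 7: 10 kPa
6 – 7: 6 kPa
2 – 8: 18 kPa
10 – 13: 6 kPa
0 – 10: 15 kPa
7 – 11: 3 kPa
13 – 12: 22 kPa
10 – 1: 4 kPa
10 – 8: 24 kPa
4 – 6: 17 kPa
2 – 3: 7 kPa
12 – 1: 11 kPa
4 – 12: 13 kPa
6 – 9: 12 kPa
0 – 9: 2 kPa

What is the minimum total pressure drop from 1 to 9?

Enumerating some paths:
1 - 10 - 0 - 9: 4+15+2 = 21
1 - 12 - 0 - 9: 11+18+2 = 31
The minimum is 21 kPa via 1 - 10 - 0 - 9.

21 kPa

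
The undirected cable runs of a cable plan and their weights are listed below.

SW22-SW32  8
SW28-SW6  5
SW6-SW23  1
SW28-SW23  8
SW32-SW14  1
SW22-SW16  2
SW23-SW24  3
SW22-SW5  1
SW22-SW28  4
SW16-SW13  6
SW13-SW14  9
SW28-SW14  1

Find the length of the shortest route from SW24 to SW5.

Enumerating some paths:
SW24–SW23–SW6–SW28–SW22–SW5: 3+1+5+4+1 = 14
SW24–SW23–SW28–SW22–SW5: 3+8+4+1 = 16
SW24–SW23–SW6–SW28–SW14–SW32–SW22–SW5: 3+1+5+1+1+8+1 = 20
The minimum is 14 via SW24–SW23–SW6–SW28–SW22–SW5.

14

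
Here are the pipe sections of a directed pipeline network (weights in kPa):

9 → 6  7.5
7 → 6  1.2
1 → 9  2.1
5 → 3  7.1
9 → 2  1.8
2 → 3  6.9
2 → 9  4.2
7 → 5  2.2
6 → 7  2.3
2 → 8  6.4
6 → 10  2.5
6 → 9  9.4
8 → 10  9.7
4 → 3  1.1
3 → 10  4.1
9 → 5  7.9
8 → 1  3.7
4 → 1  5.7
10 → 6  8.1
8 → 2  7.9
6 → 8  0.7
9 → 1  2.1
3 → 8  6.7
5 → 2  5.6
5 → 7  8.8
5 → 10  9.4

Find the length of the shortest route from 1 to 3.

10.8 kPa

Shortest distances from 1:
1: 0
9: 2.1  (via 1)
2: 3.9  (via 9)
6: 9.6  (via 9)
5: 10  (via 9)
8: 10.3  (via 2)
3: 10.8  (via 2)
Shortest route: 1 → 9 → 2 → 3 = 10.8 kPa.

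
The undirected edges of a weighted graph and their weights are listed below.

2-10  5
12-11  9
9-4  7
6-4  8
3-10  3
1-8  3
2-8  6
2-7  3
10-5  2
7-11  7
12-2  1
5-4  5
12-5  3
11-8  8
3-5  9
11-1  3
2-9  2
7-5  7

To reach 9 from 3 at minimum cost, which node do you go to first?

10

Compare a few routes:
3 - 10 - 2 - 9: 3+5+2 = 10
3 - 10 - 5 - 12 - 2 - 9: 3+2+3+1+2 = 11
Cheapest is 3 - 10 - 2 - 9 at 10.
So from 3 the first move is to 10.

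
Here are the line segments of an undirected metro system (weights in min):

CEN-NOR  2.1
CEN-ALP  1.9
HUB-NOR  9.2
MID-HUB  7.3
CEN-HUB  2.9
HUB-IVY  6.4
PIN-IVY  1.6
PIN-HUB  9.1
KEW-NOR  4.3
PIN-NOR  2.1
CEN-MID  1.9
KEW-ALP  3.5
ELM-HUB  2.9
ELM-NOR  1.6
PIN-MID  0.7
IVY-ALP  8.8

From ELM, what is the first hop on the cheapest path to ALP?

NOR

Enumerating some paths:
ELM - HUB - CEN - ALP: 2.9+2.9+1.9 = 7.7
ELM - NOR - CEN - ALP: 1.6+2.1+1.9 = 5.6
The minimum is 5.6 min via ELM - NOR - CEN - ALP.
So from ELM the first move is to NOR.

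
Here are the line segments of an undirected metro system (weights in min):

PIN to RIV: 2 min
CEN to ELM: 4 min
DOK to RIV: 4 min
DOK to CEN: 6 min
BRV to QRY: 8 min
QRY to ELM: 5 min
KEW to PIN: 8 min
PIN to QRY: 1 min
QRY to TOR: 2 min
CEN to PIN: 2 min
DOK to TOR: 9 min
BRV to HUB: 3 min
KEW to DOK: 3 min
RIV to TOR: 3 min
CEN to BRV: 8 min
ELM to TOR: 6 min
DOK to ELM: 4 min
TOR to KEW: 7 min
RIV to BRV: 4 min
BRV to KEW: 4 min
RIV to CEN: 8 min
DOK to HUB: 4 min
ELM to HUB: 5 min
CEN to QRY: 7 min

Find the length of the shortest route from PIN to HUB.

Enumerating some paths:
PIN → RIV → BRV → HUB: 2+4+3 = 9
PIN → RIV → DOK → HUB: 2+4+4 = 10
The minimum is 9 min via PIN → RIV → BRV → HUB.

9 min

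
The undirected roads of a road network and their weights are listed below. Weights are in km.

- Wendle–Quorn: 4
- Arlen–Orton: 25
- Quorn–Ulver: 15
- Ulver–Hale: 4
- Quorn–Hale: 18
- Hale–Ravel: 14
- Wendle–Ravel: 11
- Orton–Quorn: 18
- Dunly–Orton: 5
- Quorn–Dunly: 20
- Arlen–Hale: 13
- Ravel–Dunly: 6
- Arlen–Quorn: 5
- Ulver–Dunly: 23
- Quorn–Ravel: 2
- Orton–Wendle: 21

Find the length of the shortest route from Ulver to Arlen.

Candidate routes:
Ulver–Hale–Arlen: 4+13 = 17
Ulver–Hale–Quorn–Arlen: 4+18+5 = 27
Ulver–Hale–Ravel–Quorn–Arlen: 4+14+2+5 = 25
Ulver–Quorn–Arlen: 15+5 = 20
Cheapest is Ulver–Hale–Arlen at 17 km.

17 km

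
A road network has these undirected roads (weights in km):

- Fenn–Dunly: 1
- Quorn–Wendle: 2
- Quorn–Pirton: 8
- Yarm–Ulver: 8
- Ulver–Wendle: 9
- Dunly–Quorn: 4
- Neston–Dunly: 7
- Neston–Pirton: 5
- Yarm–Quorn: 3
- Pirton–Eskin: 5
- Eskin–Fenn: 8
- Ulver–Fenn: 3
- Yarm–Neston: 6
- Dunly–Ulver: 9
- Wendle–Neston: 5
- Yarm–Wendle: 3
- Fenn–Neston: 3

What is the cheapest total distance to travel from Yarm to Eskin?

Settle nodes by increasing distance from Yarm:
Yarm: 0
Wendle: 3  (via Yarm)
Quorn: 3  (via Yarm)
Neston: 6  (via Yarm)
Dunly: 7  (via Quorn)
Fenn: 8  (via Dunly)
Ulver: 8  (via Yarm)
Pirton: 11  (via Quorn)
Eskin: 16  (via Fenn)
Shortest route: Yarm → Quorn → Dunly → Fenn → Eskin = 16 km.

16 km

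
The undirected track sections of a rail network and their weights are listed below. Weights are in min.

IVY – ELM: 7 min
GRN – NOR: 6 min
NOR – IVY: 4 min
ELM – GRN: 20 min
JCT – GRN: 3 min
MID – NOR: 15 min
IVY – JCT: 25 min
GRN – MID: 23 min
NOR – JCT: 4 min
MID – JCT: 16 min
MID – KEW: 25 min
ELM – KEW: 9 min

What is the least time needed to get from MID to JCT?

16 min

Enumerating some paths:
MID–NOR–JCT: 15+4 = 19
MID–JCT: 16 = 16
MID–NOR–GRN–JCT: 15+6+3 = 24
MID–GRN–JCT: 23+3 = 26
The minimum is 16 min via MID–JCT.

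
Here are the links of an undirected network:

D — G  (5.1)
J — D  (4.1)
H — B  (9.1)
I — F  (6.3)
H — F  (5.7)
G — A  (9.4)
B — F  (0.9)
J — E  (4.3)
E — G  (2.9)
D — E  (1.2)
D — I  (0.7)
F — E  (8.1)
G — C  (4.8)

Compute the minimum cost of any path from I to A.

14.2

Shortest distances from I:
I: 0
D: 0.7  (via I)
E: 1.9  (via D)
G: 4.8  (via E)
J: 4.8  (via D)
F: 6.3  (via I)
B: 7.2  (via F)
C: 9.6  (via G)
H: 12  (via F)
A: 14.2  (via G)
Shortest route: I–D–E–G–A = 14.2.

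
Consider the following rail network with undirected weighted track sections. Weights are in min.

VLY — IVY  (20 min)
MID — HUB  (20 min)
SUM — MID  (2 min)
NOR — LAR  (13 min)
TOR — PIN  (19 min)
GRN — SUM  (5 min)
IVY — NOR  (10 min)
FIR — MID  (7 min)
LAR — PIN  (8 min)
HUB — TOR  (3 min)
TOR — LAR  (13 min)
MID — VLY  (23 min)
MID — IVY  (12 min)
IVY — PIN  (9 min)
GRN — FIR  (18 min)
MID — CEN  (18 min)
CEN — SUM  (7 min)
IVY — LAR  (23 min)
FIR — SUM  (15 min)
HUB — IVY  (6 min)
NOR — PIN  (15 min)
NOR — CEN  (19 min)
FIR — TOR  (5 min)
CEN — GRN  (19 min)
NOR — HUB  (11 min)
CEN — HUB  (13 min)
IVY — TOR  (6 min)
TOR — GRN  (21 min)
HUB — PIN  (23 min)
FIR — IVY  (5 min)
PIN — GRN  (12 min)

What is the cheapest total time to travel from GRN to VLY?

30 min

Running Dijkstra from GRN:
GRN: 0
SUM: 5  (via GRN)
MID: 7  (via SUM)
CEN: 12  (via SUM)
PIN: 12  (via GRN)
FIR: 14  (via MID)
IVY: 19  (via MID)
TOR: 19  (via FIR)
LAR: 20  (via PIN)
HUB: 22  (via TOR)
NOR: 27  (via PIN)
VLY: 30  (via MID)
Shortest route: GRN–SUM–MID–VLY = 30 min.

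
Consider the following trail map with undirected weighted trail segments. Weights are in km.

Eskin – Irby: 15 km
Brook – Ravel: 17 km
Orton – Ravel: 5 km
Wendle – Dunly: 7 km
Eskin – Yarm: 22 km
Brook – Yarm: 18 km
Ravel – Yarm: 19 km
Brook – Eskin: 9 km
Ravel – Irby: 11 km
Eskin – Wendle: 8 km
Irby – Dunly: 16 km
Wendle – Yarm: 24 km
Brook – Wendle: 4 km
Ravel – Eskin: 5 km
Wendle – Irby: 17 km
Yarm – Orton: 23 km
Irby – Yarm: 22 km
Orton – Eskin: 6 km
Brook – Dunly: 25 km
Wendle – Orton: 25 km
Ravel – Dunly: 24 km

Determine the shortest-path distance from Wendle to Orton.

14 km

Candidate routes:
Wendle - Eskin - Ravel - Orton: 8+5+5 = 18
Wendle - Eskin - Orton: 8+6 = 14
Wendle - Brook - Eskin - Orton: 4+9+6 = 19
Cheapest is Wendle - Eskin - Orton at 14 km.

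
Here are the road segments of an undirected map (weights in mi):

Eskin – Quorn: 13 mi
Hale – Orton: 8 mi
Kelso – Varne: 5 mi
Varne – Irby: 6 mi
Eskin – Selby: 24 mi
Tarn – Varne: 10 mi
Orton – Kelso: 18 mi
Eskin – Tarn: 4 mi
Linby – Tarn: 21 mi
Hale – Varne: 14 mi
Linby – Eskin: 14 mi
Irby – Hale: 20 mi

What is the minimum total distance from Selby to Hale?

Settle nodes by increasing distance from Selby:
Selby: 0
Eskin: 24  (via Selby)
Tarn: 28  (via Eskin)
Quorn: 37  (via Eskin)
Varne: 38  (via Tarn)
Linby: 38  (via Eskin)
Kelso: 43  (via Varne)
Irby: 44  (via Varne)
Hale: 52  (via Varne)
Shortest route: Selby → Eskin → Tarn → Varne → Hale = 52 mi.

52 mi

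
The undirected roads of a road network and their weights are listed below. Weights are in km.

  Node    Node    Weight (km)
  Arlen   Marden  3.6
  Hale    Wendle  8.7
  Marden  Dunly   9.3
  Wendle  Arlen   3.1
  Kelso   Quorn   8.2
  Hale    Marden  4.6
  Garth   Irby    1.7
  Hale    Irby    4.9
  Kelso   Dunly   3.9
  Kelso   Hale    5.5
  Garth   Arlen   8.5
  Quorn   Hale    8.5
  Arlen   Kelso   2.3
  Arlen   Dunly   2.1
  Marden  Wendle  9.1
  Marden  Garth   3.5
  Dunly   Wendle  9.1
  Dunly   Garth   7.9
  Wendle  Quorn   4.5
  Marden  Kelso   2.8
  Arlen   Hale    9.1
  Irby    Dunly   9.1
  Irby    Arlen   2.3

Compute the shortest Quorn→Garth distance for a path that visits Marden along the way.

14.5 km

Best Quorn to Marden: Quorn–Kelso–Marden costing 11
Best Marden to Garth: Marden–Garth costing 3.5
Total via Marden: 11 + 3.5 = 14.5 km.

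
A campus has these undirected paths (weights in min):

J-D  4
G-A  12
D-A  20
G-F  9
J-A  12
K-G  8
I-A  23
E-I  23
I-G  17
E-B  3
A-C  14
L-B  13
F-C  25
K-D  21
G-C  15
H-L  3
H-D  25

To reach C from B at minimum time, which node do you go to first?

E

Enumerating some paths:
B–E–I–A–C: 3+23+23+14 = 63
B–E–I–G–A–C: 3+23+17+12+14 = 69
B–L–H–D–J–A–C: 13+3+25+4+12+14 = 71
B–E–I–G–C: 3+23+17+15 = 58
The minimum is 58 min via B–E–I–G–C.
So from B the first move is to E.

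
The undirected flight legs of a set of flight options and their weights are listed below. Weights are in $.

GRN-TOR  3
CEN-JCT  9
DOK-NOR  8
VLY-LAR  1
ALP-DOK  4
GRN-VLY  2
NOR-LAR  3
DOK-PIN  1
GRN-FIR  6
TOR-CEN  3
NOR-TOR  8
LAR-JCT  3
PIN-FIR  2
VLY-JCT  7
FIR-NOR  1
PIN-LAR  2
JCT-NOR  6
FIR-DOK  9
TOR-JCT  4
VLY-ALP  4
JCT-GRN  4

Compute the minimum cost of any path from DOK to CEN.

$12

Enumerating some paths:
DOK → PIN → LAR → JCT → CEN: 1+2+3+9 = 15
DOK → PIN → LAR → JCT → TOR → CEN: 1+2+3+4+3 = 13
DOK → PIN → FIR → GRN → TOR → CEN: 1+2+6+3+3 = 15
DOK → PIN → LAR → VLY → GRN → TOR → CEN: 1+2+1+2+3+3 = 12
Cheapest is DOK → PIN → LAR → VLY → GRN → TOR → CEN at $12.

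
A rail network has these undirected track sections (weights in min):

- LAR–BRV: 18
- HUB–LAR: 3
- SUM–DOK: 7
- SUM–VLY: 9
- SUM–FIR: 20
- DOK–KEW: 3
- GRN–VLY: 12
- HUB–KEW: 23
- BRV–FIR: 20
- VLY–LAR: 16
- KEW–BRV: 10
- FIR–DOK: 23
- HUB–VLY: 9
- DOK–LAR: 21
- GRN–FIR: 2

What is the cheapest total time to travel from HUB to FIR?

23 min

Settle nodes by increasing distance from HUB:
HUB: 0
LAR: 3  (via HUB)
VLY: 9  (via HUB)
SUM: 18  (via VLY)
GRN: 21  (via VLY)
BRV: 21  (via LAR)
KEW: 23  (via HUB)
FIR: 23  (via GRN)
Shortest route: HUB–VLY–GRN–FIR = 23 min.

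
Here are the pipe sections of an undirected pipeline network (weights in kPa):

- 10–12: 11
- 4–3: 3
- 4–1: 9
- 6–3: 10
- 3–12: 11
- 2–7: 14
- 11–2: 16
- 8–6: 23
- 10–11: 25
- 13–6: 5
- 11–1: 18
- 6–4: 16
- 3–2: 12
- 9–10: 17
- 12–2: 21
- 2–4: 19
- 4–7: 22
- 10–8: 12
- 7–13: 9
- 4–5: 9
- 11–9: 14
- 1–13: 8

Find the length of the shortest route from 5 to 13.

26 kPa

Settle nodes by increasing distance from 5:
5: 0
4: 9  (via 5)
3: 12  (via 4)
1: 18  (via 4)
6: 22  (via 3)
12: 23  (via 3)
2: 24  (via 3)
13: 26  (via 1)
Shortest route: 5 → 4 → 1 → 13 = 26 kPa.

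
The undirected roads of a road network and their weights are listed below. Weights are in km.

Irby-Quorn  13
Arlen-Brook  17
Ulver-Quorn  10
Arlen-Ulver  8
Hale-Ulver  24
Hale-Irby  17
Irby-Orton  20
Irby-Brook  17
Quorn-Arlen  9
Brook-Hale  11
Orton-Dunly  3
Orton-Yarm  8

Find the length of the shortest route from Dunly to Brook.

40 km

Running Dijkstra from Dunly:
Dunly: 0
Orton: 3  (via Dunly)
Yarm: 11  (via Orton)
Irby: 23  (via Orton)
Quorn: 36  (via Irby)
Brook: 40  (via Irby)
Shortest route: Dunly → Orton → Irby → Brook = 40 km.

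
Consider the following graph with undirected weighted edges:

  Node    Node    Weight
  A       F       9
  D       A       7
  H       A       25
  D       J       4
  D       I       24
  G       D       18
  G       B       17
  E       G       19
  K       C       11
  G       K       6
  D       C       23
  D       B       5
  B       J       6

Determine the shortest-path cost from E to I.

Running Dijkstra from E:
E: 0
G: 19  (via E)
K: 25  (via G)
B: 36  (via G)
C: 36  (via K)
D: 37  (via G)
J: 41  (via D)
A: 44  (via D)
F: 53  (via A)
I: 61  (via D)
Shortest route: E → G → D → I = 61.

61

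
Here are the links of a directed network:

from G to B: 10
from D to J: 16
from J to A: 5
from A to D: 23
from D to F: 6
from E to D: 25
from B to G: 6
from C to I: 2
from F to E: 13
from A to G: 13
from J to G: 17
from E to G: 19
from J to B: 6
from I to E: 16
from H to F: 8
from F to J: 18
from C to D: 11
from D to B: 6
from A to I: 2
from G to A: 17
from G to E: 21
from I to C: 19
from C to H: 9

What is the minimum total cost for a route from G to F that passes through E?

Shortest G→E: G–E = 21
Best E to F: E–D–F costing 31
Total via E: 21 + 31 = 52.

52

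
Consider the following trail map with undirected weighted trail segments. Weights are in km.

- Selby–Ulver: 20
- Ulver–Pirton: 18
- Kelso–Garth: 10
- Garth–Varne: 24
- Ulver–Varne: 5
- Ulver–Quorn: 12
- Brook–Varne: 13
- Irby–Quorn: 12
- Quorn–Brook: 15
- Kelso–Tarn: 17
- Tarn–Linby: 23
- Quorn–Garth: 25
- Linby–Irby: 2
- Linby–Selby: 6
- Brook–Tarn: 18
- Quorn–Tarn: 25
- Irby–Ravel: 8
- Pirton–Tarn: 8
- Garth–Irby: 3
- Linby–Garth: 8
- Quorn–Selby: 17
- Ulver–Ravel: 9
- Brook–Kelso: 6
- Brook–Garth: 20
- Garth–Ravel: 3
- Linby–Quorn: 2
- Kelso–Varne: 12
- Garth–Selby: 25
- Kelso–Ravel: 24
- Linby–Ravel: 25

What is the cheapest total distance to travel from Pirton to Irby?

Shortest distances from Pirton:
Pirton: 0
Tarn: 8  (via Pirton)
Ulver: 18  (via Pirton)
Varne: 23  (via Ulver)
Kelso: 25  (via Tarn)
Brook: 26  (via Tarn)
Ravel: 27  (via Ulver)
Garth: 30  (via Ravel)
Quorn: 30  (via Ulver)
Linby: 31  (via Tarn)
Irby: 33  (via Garth)
Shortest route: Pirton → Ulver → Ravel → Garth → Irby = 33 km.

33 km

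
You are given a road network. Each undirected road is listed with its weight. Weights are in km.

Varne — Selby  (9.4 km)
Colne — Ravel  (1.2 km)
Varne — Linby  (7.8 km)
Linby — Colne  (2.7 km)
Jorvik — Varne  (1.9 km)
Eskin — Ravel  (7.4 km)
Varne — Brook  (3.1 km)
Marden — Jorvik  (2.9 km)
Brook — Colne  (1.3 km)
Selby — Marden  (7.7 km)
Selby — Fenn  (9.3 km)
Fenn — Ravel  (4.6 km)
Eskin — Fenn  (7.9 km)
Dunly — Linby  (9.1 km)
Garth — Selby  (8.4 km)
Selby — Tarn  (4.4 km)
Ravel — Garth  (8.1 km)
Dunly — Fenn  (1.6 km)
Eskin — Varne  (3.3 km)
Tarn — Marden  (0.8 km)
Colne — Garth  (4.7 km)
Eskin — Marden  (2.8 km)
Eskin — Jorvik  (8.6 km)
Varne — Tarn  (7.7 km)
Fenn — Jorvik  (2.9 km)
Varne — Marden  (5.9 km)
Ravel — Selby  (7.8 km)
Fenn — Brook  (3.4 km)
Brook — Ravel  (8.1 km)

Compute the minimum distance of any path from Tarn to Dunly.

Candidate routes:
Tarn–Marden–Eskin–Fenn–Dunly: 0.8+2.8+7.9+1.6 = 13.1
Tarn–Marden–Jorvik–Fenn–Dunly: 0.8+2.9+2.9+1.6 = 8.2
The minimum is 8.2 km via Tarn–Marden–Jorvik–Fenn–Dunly.

8.2 km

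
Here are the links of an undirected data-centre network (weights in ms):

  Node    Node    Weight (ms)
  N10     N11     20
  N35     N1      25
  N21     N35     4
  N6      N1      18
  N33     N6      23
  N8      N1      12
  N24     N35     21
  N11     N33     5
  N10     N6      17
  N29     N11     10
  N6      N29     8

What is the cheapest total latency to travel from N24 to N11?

82 ms

Shortest distances from N24:
N24: 0
N35: 21  (via N24)
N21: 25  (via N35)
N1: 46  (via N35)
N8: 58  (via N1)
N6: 64  (via N1)
N29: 72  (via N6)
N10: 81  (via N6)
N11: 82  (via N29)
Shortest route: N24 → N35 → N1 → N6 → N29 → N11 = 82 ms.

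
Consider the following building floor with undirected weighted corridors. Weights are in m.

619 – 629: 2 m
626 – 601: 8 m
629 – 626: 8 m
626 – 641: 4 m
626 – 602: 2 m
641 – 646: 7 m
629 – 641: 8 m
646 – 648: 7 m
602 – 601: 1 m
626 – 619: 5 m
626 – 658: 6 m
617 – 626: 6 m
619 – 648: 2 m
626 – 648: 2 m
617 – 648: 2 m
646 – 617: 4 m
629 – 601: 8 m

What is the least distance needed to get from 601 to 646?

11 m

Shortest distances from 601:
601: 0
602: 1  (via 601)
626: 3  (via 602)
648: 5  (via 626)
617: 7  (via 648)
619: 7  (via 648)
641: 7  (via 626)
629: 8  (via 601)
658: 9  (via 626)
646: 11  (via 617)
Shortest route: 601–602–626–648–617–646 = 11 m.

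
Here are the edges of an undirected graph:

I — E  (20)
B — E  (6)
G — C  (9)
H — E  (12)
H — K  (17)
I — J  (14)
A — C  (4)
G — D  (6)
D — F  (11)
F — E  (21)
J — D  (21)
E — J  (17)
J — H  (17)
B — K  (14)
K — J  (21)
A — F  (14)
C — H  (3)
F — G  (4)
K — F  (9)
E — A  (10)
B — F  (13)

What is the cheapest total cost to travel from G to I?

Settle nodes by increasing distance from G:
G: 0
F: 4  (via G)
D: 6  (via G)
C: 9  (via G)
H: 12  (via C)
A: 13  (via C)
K: 13  (via F)
B: 17  (via F)
E: 23  (via A)
J: 27  (via D)
I: 41  (via J)
Shortest route: G → D → J → I = 41.

41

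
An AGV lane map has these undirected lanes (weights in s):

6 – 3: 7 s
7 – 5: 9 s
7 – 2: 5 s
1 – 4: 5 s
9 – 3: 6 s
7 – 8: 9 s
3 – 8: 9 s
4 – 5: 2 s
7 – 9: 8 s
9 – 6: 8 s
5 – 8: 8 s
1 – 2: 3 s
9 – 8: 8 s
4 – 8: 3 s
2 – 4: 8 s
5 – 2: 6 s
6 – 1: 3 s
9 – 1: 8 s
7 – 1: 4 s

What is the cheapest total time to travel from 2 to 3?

Candidate routes:
2 → 7 → 9 → 3: 5+8+6 = 19
2 → 1 → 9 → 3: 3+8+6 = 17
2 → 1 → 6 → 3: 3+3+7 = 13
2 → 7 → 1 → 6 → 3: 5+4+3+7 = 19
The minimum is 13 s via 2 → 1 → 6 → 3.

13 s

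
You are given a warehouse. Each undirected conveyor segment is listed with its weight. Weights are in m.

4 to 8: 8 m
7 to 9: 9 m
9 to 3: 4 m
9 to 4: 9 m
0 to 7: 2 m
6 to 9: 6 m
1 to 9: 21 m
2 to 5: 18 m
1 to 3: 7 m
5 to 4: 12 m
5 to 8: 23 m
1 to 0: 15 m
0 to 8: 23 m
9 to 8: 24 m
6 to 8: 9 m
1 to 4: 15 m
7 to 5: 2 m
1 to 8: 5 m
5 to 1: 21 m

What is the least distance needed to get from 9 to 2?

Settle nodes by increasing distance from 9:
9: 0
3: 4  (via 9)
6: 6  (via 9)
4: 9  (via 9)
7: 9  (via 9)
0: 11  (via 7)
1: 11  (via 3)
5: 11  (via 7)
8: 15  (via 6)
2: 29  (via 5)
Shortest route: 9 → 7 → 5 → 2 = 29 m.

29 m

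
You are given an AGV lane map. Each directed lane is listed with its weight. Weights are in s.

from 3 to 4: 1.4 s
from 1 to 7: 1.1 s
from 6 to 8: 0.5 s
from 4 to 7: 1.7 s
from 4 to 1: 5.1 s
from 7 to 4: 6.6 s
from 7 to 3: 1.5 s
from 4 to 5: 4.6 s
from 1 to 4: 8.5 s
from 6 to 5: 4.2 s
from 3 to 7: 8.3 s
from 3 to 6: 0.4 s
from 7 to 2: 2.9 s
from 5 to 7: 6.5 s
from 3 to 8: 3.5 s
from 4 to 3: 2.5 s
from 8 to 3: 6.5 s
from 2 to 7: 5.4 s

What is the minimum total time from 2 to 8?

Shortest distances from 2:
2: 0
7: 5.4  (via 2)
3: 6.9  (via 7)
6: 7.3  (via 3)
8: 7.8  (via 6)
Shortest route: 2 → 7 → 3 → 6 → 8 = 7.8 s.

7.8 s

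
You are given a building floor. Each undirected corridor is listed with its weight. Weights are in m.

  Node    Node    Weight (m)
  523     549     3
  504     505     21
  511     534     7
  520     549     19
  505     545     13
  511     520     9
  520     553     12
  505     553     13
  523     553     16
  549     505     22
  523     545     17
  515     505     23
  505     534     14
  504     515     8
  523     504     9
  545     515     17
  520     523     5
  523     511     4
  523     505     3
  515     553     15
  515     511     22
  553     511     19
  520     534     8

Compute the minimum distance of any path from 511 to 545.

Shortest distances from 511:
511: 0
523: 4  (via 511)
549: 7  (via 523)
534: 7  (via 511)
505: 7  (via 523)
520: 9  (via 511)
504: 13  (via 523)
553: 19  (via 511)
545: 20  (via 505)
Shortest route: 511–523–505–545 = 20 m.

20 m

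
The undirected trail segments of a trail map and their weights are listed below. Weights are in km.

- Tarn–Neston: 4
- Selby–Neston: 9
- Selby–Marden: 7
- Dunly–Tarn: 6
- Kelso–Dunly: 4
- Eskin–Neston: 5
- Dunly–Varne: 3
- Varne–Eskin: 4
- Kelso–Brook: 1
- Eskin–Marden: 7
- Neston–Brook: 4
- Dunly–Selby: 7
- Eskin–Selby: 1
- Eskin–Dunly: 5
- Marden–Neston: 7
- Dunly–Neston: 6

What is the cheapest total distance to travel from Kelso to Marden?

12 km

Enumerating some paths:
Kelso - Dunly - Neston - Marden: 4+6+7 = 17
Kelso - Dunly - Eskin - Marden: 4+5+7 = 16
Kelso - Brook - Neston - Eskin - Marden: 1+4+5+7 = 17
Kelso - Brook - Neston - Marden: 1+4+7 = 12
Cheapest is Kelso - Brook - Neston - Marden at 12 km.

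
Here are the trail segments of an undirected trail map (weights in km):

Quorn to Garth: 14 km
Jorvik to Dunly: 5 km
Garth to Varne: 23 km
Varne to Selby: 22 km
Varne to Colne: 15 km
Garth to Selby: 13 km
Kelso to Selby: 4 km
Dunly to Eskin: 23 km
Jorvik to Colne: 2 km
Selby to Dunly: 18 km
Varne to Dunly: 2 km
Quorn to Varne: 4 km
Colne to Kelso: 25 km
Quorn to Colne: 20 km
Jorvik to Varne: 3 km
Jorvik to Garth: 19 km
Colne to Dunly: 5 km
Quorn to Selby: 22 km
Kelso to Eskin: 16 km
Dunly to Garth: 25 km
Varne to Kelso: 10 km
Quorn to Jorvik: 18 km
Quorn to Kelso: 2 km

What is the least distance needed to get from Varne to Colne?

Compare a few routes:
Varne - Dunly - Colne: 2+5 = 7
Varne - Dunly - Jorvik - Colne: 2+5+2 = 9
Varne - Jorvik - Colne: 3+2 = 5
Cheapest is Varne - Jorvik - Colne at 5 km.

5 km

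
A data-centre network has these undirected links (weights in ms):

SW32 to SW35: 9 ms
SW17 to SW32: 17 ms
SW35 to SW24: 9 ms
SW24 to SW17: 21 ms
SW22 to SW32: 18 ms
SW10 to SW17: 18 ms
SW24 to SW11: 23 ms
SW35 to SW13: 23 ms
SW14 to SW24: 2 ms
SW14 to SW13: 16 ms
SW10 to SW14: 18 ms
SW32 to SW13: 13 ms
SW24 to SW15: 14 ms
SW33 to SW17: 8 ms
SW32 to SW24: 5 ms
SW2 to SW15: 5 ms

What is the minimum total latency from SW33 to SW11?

52 ms

Settle nodes by increasing distance from SW33:
SW33: 0
SW17: 8  (via SW33)
SW32: 25  (via SW17)
SW10: 26  (via SW17)
SW24: 29  (via SW17)
SW14: 31  (via SW24)
SW35: 34  (via SW32)
SW13: 38  (via SW32)
SW22: 43  (via SW32)
SW15: 43  (via SW24)
SW2: 48  (via SW15)
SW11: 52  (via SW24)
Shortest route: SW33 → SW17 → SW24 → SW11 = 52 ms.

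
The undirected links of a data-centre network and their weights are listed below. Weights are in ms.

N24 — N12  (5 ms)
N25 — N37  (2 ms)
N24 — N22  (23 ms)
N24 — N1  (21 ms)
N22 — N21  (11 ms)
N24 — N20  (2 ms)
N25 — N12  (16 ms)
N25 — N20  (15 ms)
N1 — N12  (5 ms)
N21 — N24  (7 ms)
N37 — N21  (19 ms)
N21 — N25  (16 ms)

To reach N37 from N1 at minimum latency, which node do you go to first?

Enumerating some paths:
N1 → N12 → N24 → N20 → N25 → N37: 5+5+2+15+2 = 29
N1 → N12 → N25 → N37: 5+16+2 = 23
Cheapest is N1 → N12 → N25 → N37 at 23 ms.
So from N1 the first move is to N12.

N12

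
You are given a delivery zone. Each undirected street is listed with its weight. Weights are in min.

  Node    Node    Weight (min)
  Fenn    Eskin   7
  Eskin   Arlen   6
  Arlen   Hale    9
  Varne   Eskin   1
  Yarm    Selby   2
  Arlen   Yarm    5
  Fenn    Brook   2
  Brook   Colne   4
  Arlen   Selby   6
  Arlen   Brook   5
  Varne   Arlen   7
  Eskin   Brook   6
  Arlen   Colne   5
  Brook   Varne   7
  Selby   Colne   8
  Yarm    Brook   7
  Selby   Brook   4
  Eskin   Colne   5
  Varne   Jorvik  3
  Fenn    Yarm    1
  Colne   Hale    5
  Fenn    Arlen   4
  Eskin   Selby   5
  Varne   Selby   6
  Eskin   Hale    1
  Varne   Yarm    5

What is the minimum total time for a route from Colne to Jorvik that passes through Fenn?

15 min

Best Colne to Fenn: Colne → Brook → Fenn costing 6
Best Fenn to Jorvik: Fenn → Yarm → Varne → Jorvik costing 9
Total via Fenn: 6 + 9 = 15 min.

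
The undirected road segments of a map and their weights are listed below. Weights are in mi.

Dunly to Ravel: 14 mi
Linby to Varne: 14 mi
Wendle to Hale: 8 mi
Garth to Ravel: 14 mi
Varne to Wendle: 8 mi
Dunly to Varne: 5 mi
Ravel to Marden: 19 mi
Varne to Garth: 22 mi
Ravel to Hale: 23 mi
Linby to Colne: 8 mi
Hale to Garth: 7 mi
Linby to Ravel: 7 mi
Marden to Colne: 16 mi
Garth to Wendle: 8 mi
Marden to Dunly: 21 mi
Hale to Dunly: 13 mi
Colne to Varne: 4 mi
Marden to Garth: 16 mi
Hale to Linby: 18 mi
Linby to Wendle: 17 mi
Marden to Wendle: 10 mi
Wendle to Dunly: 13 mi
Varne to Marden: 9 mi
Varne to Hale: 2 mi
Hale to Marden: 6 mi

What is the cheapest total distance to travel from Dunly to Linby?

Enumerating some paths:
Dunly - Varne - Colne - Linby: 5+4+8 = 17
Dunly - Varne - Linby: 5+14 = 19
Cheapest is Dunly - Varne - Colne - Linby at 17 mi.

17 mi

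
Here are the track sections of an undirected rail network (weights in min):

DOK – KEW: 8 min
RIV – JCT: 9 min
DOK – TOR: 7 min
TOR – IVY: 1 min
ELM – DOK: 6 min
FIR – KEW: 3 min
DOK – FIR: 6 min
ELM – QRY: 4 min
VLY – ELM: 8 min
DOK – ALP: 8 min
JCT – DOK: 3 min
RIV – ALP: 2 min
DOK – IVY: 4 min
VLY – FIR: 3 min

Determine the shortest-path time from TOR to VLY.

Settle nodes by increasing distance from TOR:
TOR: 0
IVY: 1  (via TOR)
DOK: 5  (via IVY)
JCT: 8  (via DOK)
ELM: 11  (via DOK)
FIR: 11  (via DOK)
ALP: 13  (via DOK)
KEW: 13  (via DOK)
VLY: 14  (via FIR)
Shortest route: TOR–IVY–DOK–FIR–VLY = 14 min.

14 min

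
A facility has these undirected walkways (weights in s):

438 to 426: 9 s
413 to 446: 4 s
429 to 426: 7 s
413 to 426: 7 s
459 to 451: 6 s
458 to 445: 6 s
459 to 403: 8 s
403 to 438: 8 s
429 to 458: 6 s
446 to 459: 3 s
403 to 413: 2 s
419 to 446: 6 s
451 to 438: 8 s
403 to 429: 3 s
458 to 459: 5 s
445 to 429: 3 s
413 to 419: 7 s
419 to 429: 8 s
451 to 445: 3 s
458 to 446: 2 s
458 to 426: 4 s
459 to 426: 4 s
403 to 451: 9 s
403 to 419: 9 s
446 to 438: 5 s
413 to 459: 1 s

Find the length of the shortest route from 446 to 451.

9 s

Settle nodes by increasing distance from 446:
446: 0
458: 2  (via 446)
459: 3  (via 446)
413: 4  (via 446)
438: 5  (via 446)
403: 6  (via 413)
426: 6  (via 458)
419: 6  (via 446)
445: 8  (via 458)
429: 8  (via 458)
451: 9  (via 459)
Shortest route: 446–459–451 = 9 s.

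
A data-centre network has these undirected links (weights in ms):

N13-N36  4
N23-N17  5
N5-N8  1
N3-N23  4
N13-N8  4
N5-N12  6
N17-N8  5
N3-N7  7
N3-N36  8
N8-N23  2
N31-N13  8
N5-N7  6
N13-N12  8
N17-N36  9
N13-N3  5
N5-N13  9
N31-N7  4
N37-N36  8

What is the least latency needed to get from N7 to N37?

23 ms

Settle nodes by increasing distance from N7:
N7: 0
N31: 4  (via N7)
N5: 6  (via N7)
N3: 7  (via N7)
N8: 7  (via N5)
N23: 9  (via N8)
N13: 11  (via N8)
N17: 12  (via N8)
N12: 12  (via N5)
N36: 15  (via N3)
N37: 23  (via N36)
Shortest route: N7–N3–N36–N37 = 23 ms.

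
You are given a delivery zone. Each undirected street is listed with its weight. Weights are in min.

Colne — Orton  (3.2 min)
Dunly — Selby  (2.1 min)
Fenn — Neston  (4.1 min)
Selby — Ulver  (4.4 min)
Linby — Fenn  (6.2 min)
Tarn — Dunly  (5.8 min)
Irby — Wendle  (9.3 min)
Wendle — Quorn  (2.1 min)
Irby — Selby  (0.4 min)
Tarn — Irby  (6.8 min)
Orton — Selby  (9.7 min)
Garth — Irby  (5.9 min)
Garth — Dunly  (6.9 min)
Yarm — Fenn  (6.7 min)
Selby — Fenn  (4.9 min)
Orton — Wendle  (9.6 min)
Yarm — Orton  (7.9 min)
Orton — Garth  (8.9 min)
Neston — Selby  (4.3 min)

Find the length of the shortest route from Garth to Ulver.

10.7 min

Settle nodes by increasing distance from Garth:
Garth: 0
Irby: 5.9  (via Garth)
Selby: 6.3  (via Irby)
Dunly: 6.9  (via Garth)
Orton: 8.9  (via Garth)
Neston: 10.6  (via Selby)
Ulver: 10.7  (via Selby)
Shortest route: Garth–Irby–Selby–Ulver = 10.7 min.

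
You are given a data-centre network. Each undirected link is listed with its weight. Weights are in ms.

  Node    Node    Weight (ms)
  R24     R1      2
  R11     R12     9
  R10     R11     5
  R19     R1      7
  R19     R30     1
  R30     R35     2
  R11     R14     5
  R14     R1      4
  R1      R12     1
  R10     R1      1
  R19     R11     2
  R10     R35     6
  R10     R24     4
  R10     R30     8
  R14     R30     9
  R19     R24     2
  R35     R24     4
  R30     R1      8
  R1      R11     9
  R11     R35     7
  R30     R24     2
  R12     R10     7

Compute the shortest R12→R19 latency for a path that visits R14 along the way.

12 ms

Best R12 to R14: R12–R1–R14 costing 5
Best R14 to R19: R14–R11–R19 costing 7
Total via R14: 5 + 7 = 12 ms.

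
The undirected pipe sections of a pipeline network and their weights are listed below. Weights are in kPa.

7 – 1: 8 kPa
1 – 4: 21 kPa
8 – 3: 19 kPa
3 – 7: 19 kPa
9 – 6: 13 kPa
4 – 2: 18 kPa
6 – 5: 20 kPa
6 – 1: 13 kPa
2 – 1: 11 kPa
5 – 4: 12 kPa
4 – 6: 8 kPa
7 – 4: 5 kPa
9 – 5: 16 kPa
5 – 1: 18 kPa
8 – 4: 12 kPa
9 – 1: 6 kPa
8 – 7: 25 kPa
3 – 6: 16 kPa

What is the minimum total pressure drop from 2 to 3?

38 kPa

Settle nodes by increasing distance from 2:
2: 0
1: 11  (via 2)
9: 17  (via 1)
4: 18  (via 2)
7: 19  (via 1)
6: 24  (via 1)
5: 29  (via 1)
8: 30  (via 4)
3: 38  (via 7)
Shortest route: 2 → 1 → 7 → 3 = 38 kPa.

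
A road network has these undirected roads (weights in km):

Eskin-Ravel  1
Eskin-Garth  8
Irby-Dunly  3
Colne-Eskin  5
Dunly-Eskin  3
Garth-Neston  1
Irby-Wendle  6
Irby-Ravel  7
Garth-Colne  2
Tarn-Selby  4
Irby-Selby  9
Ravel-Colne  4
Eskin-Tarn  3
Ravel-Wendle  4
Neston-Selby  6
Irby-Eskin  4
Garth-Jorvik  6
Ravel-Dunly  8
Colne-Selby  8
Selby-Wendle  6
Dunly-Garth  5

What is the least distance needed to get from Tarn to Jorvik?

16 km

Compare a few routes:
Tarn–Eskin–Colne–Garth–Jorvik: 3+5+2+6 = 16
Tarn–Eskin–Dunly–Garth–Jorvik: 3+3+5+6 = 17
Tarn–Selby–Neston–Garth–Jorvik: 4+6+1+6 = 17
Cheapest is Tarn–Eskin–Colne–Garth–Jorvik at 16 km.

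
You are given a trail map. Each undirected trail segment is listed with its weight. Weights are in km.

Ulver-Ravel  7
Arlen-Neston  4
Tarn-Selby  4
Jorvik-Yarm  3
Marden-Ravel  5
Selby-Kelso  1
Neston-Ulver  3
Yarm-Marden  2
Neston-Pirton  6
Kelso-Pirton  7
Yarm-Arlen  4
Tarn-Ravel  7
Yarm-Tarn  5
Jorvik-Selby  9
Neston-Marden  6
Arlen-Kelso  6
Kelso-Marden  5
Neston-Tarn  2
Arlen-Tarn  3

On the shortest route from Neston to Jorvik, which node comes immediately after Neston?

Enumerating some paths:
Neston - Marden - Yarm - Jorvik: 6+2+3 = 11
Neston - Arlen - Yarm - Jorvik: 4+4+3 = 11
Neston - Tarn - Yarm - Jorvik: 2+5+3 = 10
Cheapest is Neston - Tarn - Yarm - Jorvik at 10 km.
So from Neston the first move is to Tarn.

Tarn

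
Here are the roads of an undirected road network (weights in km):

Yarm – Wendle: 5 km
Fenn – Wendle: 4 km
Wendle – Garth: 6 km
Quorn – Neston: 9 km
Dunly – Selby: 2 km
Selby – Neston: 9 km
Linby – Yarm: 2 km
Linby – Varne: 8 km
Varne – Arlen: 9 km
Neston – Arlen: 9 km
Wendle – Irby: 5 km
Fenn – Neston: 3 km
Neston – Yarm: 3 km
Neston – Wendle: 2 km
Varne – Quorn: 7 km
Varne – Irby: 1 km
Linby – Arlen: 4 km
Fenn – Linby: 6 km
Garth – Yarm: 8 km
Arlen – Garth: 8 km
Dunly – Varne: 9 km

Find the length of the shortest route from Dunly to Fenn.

14 km

Settle nodes by increasing distance from Dunly:
Dunly: 0
Selby: 2  (via Dunly)
Varne: 9  (via Dunly)
Irby: 10  (via Varne)
Neston: 11  (via Selby)
Wendle: 13  (via Neston)
Fenn: 14  (via Neston)
Shortest route: Dunly–Selby–Neston–Fenn = 14 km.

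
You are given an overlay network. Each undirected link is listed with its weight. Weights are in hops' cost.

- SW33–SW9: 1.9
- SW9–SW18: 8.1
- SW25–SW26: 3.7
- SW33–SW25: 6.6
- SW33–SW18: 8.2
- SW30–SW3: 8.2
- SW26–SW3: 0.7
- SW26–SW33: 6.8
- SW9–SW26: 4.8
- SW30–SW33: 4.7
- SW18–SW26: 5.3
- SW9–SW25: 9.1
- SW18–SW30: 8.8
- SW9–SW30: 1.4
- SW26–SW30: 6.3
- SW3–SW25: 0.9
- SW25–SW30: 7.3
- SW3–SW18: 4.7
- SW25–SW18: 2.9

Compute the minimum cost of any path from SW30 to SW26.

Settle nodes by increasing distance from SW30:
SW30: 0
SW9: 1.4  (via SW30)
SW33: 3.3  (via SW9)
SW26: 6.2  (via SW9)
Shortest route: SW30 → SW9 → SW26 = 6.2 hops' cost.

6.2 hops' cost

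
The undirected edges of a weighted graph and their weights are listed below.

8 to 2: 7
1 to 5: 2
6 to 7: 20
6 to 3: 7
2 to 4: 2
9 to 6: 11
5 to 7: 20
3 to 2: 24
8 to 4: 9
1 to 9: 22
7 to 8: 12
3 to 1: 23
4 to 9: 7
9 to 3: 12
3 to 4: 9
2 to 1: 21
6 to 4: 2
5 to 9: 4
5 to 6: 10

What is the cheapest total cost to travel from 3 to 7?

27

Candidate routes:
3 - 4 - 2 - 8 - 7: 9+2+7+12 = 30
3 - 6 - 7: 7+20 = 27
3 - 4 - 8 - 7: 9+9+12 = 30
The minimum is 27 via 3 - 6 - 7.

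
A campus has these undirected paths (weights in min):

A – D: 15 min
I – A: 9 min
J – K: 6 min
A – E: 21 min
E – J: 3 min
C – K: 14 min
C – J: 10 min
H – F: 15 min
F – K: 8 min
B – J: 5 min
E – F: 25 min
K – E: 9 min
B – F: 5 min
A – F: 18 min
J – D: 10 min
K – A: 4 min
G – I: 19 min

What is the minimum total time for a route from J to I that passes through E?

25 min

Best J to E: J–E costing 3
Best E to I: E–K–A–I costing 22
Total via E: 3 + 22 = 25 min.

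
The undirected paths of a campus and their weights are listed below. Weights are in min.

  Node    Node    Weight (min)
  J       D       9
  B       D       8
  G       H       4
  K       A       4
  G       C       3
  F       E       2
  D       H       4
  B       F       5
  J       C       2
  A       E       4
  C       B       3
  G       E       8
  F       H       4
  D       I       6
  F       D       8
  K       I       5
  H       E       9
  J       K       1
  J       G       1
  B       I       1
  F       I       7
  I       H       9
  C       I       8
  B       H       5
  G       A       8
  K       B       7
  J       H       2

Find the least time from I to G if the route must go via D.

13 min

Best I to D: I–D costing 6
Shortest D→G: D–H–J–G = 7
Total via D: 6 + 7 = 13 min.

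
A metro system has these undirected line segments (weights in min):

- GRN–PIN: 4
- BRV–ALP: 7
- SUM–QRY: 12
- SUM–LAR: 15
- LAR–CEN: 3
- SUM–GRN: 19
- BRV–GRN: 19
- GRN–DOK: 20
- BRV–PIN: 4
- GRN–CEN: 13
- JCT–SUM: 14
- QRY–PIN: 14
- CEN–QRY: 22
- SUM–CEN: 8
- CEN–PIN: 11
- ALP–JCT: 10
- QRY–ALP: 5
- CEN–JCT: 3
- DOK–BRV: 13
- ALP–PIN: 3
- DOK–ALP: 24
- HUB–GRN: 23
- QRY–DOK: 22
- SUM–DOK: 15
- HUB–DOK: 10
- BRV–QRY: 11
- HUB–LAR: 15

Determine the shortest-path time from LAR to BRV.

Shortest distances from LAR:
LAR: 0
CEN: 3  (via LAR)
JCT: 6  (via CEN)
SUM: 11  (via CEN)
PIN: 14  (via CEN)
HUB: 15  (via LAR)
ALP: 16  (via JCT)
GRN: 16  (via CEN)
BRV: 18  (via PIN)
Shortest route: LAR → CEN → PIN → BRV = 18 min.

18 min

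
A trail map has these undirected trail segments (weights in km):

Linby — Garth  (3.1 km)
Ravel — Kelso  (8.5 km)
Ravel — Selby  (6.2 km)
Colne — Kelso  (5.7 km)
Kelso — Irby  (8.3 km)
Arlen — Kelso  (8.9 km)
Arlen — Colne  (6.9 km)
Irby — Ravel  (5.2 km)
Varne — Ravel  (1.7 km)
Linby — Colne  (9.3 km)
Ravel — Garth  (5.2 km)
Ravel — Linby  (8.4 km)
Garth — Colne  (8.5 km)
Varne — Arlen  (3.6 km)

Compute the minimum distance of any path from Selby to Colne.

18.4 km

Enumerating some paths:
Selby - Ravel - Garth - Colne: 6.2+5.2+8.5 = 19.9
Selby - Ravel - Varne - Arlen - Colne: 6.2+1.7+3.6+6.9 = 18.4
Selby - Ravel - Kelso - Colne: 6.2+8.5+5.7 = 20.4
Cheapest is Selby - Ravel - Varne - Arlen - Colne at 18.4 km.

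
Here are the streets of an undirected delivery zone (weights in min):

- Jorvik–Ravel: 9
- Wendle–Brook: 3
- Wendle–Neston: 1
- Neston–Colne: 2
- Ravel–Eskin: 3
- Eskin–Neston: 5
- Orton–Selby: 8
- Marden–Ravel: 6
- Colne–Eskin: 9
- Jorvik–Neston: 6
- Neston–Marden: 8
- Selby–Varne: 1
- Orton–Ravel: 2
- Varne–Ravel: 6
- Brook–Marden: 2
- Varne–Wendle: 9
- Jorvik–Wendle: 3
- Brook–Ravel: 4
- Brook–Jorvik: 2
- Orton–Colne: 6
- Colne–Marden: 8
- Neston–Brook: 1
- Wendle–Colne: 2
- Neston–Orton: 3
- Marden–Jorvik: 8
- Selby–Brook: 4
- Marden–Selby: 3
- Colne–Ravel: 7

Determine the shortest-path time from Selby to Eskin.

Settle nodes by increasing distance from Selby:
Selby: 0
Varne: 1  (via Selby)
Marden: 3  (via Selby)
Brook: 4  (via Selby)
Neston: 5  (via Brook)
Jorvik: 6  (via Brook)
Wendle: 6  (via Neston)
Ravel: 7  (via Varne)
Colne: 7  (via Neston)
Orton: 8  (via Selby)
Eskin: 10  (via Neston)
Shortest route: Selby → Brook → Neston → Eskin = 10 min.

10 min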